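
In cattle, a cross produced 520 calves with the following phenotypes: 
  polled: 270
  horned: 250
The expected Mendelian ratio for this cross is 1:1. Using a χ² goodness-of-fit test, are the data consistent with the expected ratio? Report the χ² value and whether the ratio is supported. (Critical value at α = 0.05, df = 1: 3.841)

0.769; consistent

Expected counts for N = 520 under a 1:1 ratio (total parts = 2):
  polled: 520 × 1/2 = 260
  horned: 520 × 1/2 = 260
χ² = Σ (O − E)² / E
  polled: (270 − 260)² / 260 = 0.3846
  horned: (250 − 260)² / 260 = 0.3846
χ² = 0.3846 + 0.3846 = 0.7692 ≈ 0.769
Degrees of freedom = 2 − 1 = 1; critical value at α = 0.05 is 3.841.
Since 0.769 < 3.841, we fail to reject the null hypothesis — the data are consistent with the 1:1 ratio.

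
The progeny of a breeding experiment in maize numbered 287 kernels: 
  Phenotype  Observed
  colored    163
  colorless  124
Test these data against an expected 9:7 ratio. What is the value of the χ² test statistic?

Expected counts for N = 287 under a 9:7 ratio (total parts = 16):
  colored: 287 × 9/16 = 161.4375
  colorless: 287 × 7/16 = 125.5625
χ² = Σ (O − E)² / E
  colored: (163 − 161.4375)² / 161.4375 = 0.0151
  colorless: (124 − 125.5625)² / 125.5625 = 0.0194
χ² = 0.0151 + 0.0194 = 0.0345 ≈ 0.035

0.035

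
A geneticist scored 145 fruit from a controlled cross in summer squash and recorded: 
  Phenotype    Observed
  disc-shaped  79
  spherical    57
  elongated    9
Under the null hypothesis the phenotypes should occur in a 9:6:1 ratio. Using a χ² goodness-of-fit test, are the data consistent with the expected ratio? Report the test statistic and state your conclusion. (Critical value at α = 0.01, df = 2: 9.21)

The 9:6:1 ratio has 16 parts, so with N = 145 the expected counts are:
  disc-shaped: 145 × 9/16 = 81.5625
  spherical: 145 × 6/16 = 54.375
  elongated: 145 × 1/16 = 9.0625
χ² = Σ (O − E)² / E
  disc-shaped: (79 − 81.5625)² / 81.5625 = 0.0805
  spherical: (57 − 54.375)² / 54.375 = 0.1267
  elongated: (9 − 9.0625)² / 9.0625 = 0.0004
χ² = 0.0805 + 0.1267 + 0.0004 = 0.2076 ≈ 0.208
Degrees of freedom = 3 − 1 = 2; critical value at α = 0.01 is 9.21.
Since 0.208 < 9.21, we fail to reject the null hypothesis — the data are consistent with the 9:6:1 ratio.

0.208; consistent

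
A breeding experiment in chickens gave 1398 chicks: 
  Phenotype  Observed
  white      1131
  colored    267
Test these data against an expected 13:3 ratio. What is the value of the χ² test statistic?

0.112

Under the 13:3 hypothesis (Σ ratio = 16, N = 1398):
  white: 1398 × 13/16 = 1135.875
  colored: 1398 × 3/16 = 262.125
χ² = Σ (O − E)² / E
  white: (1131 − 1135.875)² / 1135.875 = 0.0209
  colored: (267 − 262.125)² / 262.125 = 0.0907
χ² = 0.0209 + 0.0907 = 0.1116 ≈ 0.112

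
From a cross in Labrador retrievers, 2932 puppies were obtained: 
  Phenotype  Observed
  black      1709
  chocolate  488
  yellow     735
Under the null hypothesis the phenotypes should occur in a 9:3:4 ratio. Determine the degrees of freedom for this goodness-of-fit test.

A goodness-of-fit test with 3 phenotype classes has df = 3 − 1 = 2.

2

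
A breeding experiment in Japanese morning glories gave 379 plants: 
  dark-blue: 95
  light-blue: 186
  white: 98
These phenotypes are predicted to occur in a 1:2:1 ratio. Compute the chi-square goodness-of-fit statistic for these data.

0.177

The 1:2:1 ratio has 4 parts, so with N = 379 the expected counts are:
  dark-blue: 379 × 1/4 = 94.75
  light-blue: 379 × 2/4 = 189.5
  white: 379 × 1/4 = 94.75
χ² = Σ (O − E)² / E
  dark-blue: (95 − 94.75)² / 94.75 = 0.0007
  light-blue: (186 − 189.5)² / 189.5 = 0.0646
  white: (98 − 94.75)² / 94.75 = 0.1115
χ² = 0.0007 + 0.0646 + 0.1115 = 0.1768 ≈ 0.177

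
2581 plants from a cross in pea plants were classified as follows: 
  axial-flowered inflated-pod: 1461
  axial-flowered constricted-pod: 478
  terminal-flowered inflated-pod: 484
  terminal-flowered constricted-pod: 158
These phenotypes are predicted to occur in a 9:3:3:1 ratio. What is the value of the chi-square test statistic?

Expected counts for N = 2581 under a 9:3:3:1 ratio (total parts = 16):
  axial-flowered inflated-pod: 2581 × 9/16 = 1451.8125
  axial-flowered constricted-pod: 2581 × 3/16 = 483.9375
  terminal-flowered inflated-pod: 2581 × 3/16 = 483.9375
  terminal-flowered constricted-pod: 2581 × 1/16 = 161.3125
χ² = Σ (O − E)² / E
  axial-flowered inflated-pod: (1461 − 1451.8125)² / 1451.8125 = 0.0581
  axial-flowered constricted-pod: (478 − 483.9375)² / 483.9375 = 0.0728
  terminal-flowered inflated-pod: (484 − 483.9375)² / 483.9375 = 0.0000
  terminal-flowered constricted-pod: (158 − 161.3125)² / 161.3125 = 0.0680
χ² = 0.0581 + 0.0728 + 0.0000 + 0.0680 = 0.1989 ≈ 0.199

0.199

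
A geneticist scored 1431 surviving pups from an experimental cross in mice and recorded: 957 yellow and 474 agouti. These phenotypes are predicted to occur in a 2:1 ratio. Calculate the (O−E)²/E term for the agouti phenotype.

0.019

Expected counts for N = 1431 under a 2:1 ratio (total parts = 3):
  yellow: 1431 × 2/3 = 954
  agouti: 1431 × 1/3 = 477
Contribution of agouti: (474 − 477)² / 477 = 0.0189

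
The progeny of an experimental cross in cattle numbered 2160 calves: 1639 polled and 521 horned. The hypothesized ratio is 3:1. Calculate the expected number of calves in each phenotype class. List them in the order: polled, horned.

Total ratio parts = 4. Expected numbers out of 2160:
  polled: 2160 × 3/4 = 1620
  horned: 2160 × 1/4 = 540

1620, 540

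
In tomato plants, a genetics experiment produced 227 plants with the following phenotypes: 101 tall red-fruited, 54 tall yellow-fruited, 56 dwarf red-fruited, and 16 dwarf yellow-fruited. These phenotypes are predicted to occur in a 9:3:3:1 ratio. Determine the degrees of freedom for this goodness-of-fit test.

3

A goodness-of-fit test with 4 phenotype classes has df = 4 − 1 = 3.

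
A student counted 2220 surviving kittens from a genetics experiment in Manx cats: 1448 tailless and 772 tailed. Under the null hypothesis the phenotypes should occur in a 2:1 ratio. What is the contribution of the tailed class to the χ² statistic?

The 2:1 ratio has 3 parts, so with N = 2220 the expected counts are:
  tailless: 2220 × 2/3 = 1480
  tailed: 2220 × 1/3 = 740
Contribution of tailed: (772 − 740)² / 740 = 1.3838

1.384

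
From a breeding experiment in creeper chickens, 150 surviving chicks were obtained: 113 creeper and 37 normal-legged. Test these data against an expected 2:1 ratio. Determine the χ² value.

5.070

The 2:1 ratio has 3 parts, so with N = 150 the expected counts are:
  creeper: 150 × 2/3 = 100
  normal-legged: 150 × 1/3 = 50
χ² = Σ (O − E)² / E
  creeper: (113 − 100)² / 100 = 1.6900
  normal-legged: (37 − 50)² / 50 = 3.3800
χ² = 1.6900 + 3.3800 = 5.070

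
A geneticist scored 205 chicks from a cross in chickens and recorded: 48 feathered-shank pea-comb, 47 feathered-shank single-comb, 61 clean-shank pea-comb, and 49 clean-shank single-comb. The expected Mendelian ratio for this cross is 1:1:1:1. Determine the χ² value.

2.512

Expected counts for N = 205 under a 1:1:1:1 ratio (total parts = 4):
  feathered-shank pea-comb: 205 × 1/4 = 51.25
  feathered-shank single-comb: 205 × 1/4 = 51.25
  clean-shank pea-comb: 205 × 1/4 = 51.25
  clean-shank single-comb: 205 × 1/4 = 51.25
χ² = Σ (O − E)² / E
  feathered-shank pea-comb: (48 − 51.25)² / 51.25 = 0.2061
  feathered-shank single-comb: (47 − 51.25)² / 51.25 = 0.3524
  clean-shank pea-comb: (61 − 51.25)² / 51.25 = 1.8549
  clean-shank single-comb: (49 − 51.25)² / 51.25 = 0.0988
χ² = 0.2061 + 0.3524 + 1.8549 + 0.0988 = 2.5122 ≈ 2.512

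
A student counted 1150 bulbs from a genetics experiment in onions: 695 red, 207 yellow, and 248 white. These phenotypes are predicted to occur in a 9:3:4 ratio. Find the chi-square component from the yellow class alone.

Total ratio parts = 16. Expected numbers out of 1150:
  red: 1150 × 9/16 = 646.875
  yellow: 1150 × 3/16 = 215.625
  white: 1150 × 4/16 = 287.5
Contribution of yellow: (207 − 215.625)² / 215.625 = 0.3450

0.345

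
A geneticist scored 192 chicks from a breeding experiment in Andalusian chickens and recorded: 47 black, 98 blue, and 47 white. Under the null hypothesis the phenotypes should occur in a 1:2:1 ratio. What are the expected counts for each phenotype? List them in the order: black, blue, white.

48, 96, 48

Under the 1:2:1 hypothesis (Σ ratio = 4, N = 192):
  black: 192 × 1/4 = 48
  blue: 192 × 2/4 = 96
  white: 192 × 1/4 = 48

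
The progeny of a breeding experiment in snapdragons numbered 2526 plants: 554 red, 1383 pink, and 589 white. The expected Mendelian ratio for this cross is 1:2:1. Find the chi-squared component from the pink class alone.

Total ratio parts = 4. Expected numbers out of 2526:
  red: 2526 × 1/4 = 631.5
  pink: 2526 × 2/4 = 1263
  white: 2526 × 1/4 = 631.5
Contribution of pink: (1383 − 1263)² / 1263 = 11.4014

11.401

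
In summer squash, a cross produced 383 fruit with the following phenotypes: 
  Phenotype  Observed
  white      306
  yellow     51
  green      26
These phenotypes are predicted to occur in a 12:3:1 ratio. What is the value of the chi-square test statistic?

Total ratio parts = 16. Expected numbers out of 383:
  white: 383 × 12/16 = 287.25
  yellow: 383 × 3/16 = 71.8125
  green: 383 × 1/16 = 23.9375
χ² = Σ (O − E)² / E
  white: (306 − 287.25)² / 287.25 = 1.2239
  yellow: (51 − 71.8125)² / 71.8125 = 6.0318
  green: (26 − 23.9375)² / 23.9375 = 0.1777
χ² = 1.2239 + 6.0318 + 0.1777 = 7.4334 ≈ 7.433

7.433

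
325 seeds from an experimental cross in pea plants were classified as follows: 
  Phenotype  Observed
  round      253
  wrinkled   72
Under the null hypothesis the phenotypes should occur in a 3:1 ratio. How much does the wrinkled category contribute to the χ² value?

Expected counts for N = 325 under a 3:1 ratio (total parts = 4):
  round: 325 × 3/4 = 243.75
  wrinkled: 325 × 1/4 = 81.25
Contribution of wrinkled: (72 − 81.25)² / 81.25 = 1.0531

1.053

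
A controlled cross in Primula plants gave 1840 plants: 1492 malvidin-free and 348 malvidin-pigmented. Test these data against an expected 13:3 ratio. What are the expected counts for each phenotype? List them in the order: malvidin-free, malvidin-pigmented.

Total ratio parts = 16. Expected numbers out of 1840:
  malvidin-free: 1840 × 13/16 = 1495
  malvidin-pigmented: 1840 × 3/16 = 345

1495, 345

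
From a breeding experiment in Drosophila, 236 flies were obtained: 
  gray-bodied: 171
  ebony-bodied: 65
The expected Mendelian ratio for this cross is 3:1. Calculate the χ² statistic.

Total ratio parts = 4. Expected numbers out of 236:
  gray-bodied: 236 × 3/4 = 177
  ebony-bodied: 236 × 1/4 = 59
χ² = Σ (O − E)² / E
  gray-bodied: (171 − 177)² / 177 = 0.2034
  ebony-bodied: (65 − 59)² / 59 = 0.6102
χ² = 0.2034 + 0.6102 = 0.8136 ≈ 0.814

0.814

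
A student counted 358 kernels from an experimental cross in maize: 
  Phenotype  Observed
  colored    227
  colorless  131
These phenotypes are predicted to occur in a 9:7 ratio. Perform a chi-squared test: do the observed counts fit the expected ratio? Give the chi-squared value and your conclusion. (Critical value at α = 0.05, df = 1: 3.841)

7.453; not consistent

Under the 9:7 hypothesis (Σ ratio = 16, N = 358):
  colored: 358 × 9/16 = 201.375
  colorless: 358 × 7/16 = 156.625
χ² = Σ (O − E)² / E
  colored: (227 − 201.375)² / 201.375 = 3.2608
  colorless: (131 − 156.625)² / 156.625 = 4.1924
χ² = 3.2608 + 4.1924 = 7.4532 ≈ 7.453
Degrees of freedom = 2 − 1 = 1; critical value at α = 0.05 is 3.841.
Since 7.453 > 3.841, we reject the null hypothesis — the data do not fit the 9:7 ratio.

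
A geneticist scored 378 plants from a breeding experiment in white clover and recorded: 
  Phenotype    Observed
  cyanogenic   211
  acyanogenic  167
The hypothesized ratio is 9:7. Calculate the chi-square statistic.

Under the 9:7 hypothesis (Σ ratio = 16, N = 378):
  cyanogenic: 378 × 9/16 = 212.625
  acyanogenic: 378 × 7/16 = 165.375
χ² = Σ (O − E)² / E
  cyanogenic: (211 − 212.625)² / 212.625 = 0.0124
  acyanogenic: (167 − 165.375)² / 165.375 = 0.0160
χ² = 0.0124 + 0.0160 = 0.0284 ≈ 0.028

0.028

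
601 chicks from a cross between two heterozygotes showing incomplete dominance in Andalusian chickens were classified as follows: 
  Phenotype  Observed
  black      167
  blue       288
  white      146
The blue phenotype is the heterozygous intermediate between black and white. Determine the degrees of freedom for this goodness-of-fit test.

With incomplete dominance, a heterozygote × heterozygote cross gives a 1:2:1 phenotypic ratio.
A goodness-of-fit test with 3 phenotype classes has df = 3 − 1 = 2.

2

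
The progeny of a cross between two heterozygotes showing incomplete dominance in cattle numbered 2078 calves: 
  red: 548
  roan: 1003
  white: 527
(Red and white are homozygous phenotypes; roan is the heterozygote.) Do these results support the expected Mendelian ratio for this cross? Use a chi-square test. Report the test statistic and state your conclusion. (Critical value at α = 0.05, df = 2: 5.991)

With incomplete dominance, a heterozygote × heterozygote cross gives a 1:2:1 phenotypic ratio.
Under the 1:2:1 hypothesis (Σ ratio = 4, N = 2078):
  red: 2078 × 1/4 = 519.5
  roan: 2078 × 2/4 = 1039
  white: 2078 × 1/4 = 519.5
χ² = Σ (O − E)² / E
  red: (548 − 519.5)² / 519.5 = 1.5635
  roan: (1003 − 1039)² / 1039 = 1.2474
  white: (527 − 519.5)² / 519.5 = 0.1083
χ² = 1.5635 + 1.2474 + 0.1083 = 2.9192 ≈ 2.919
Degrees of freedom = 3 − 1 = 2; critical value at α = 0.05 is 5.991.
Since 2.919 < 5.991, we fail to reject the null hypothesis — the data are consistent with the 1:2:1 ratio.

2.919; consistent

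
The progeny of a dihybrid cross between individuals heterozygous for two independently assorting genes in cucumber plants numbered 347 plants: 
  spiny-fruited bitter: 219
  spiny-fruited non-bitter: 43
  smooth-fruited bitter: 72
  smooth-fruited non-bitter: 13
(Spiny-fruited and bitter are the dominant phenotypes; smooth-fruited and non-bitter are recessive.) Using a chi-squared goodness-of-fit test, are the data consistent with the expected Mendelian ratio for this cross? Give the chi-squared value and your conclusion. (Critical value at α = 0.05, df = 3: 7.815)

A dihybrid F₂ with independent assortment and complete dominance at both loci gives a 9:3:3:1 phenotypic ratio.
Under the 9:3:3:1 hypothesis (Σ ratio = 16, N = 347):
  spiny-fruited bitter: 347 × 9/16 = 195.1875
  spiny-fruited non-bitter: 347 × 3/16 = 65.0625
  smooth-fruited bitter: 347 × 3/16 = 65.0625
  smooth-fruited non-bitter: 347 × 1/16 = 21.6875
χ² = Σ (O − E)² / E
  spiny-fruited bitter: (219 − 195.1875)² / 195.1875 = 2.9051
  spiny-fruited non-bitter: (43 − 65.0625)² / 65.0625 = 7.4813
  smooth-fruited bitter: (72 − 65.0625)² / 65.0625 = 0.7397
  smooth-fruited non-bitter: (13 − 21.6875)² / 21.6875 = 3.4800
χ² = 2.9051 + 7.4813 + 0.7397 + 3.4800 = 14.6061 ≈ 14.606
Degrees of freedom = 4 − 1 = 3; critical value at α = 0.05 is 7.815.
Since 14.606 > 7.815, we reject the null hypothesis — the data do not fit the 9:3:3:1 ratio.

14.606; not consistent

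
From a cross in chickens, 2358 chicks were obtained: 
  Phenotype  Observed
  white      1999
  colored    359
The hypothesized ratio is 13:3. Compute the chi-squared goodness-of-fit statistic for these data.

19.235

Expected counts for N = 2358 under a 13:3 ratio (total parts = 16):
  white: 2358 × 13/16 = 1915.875
  colored: 2358 × 3/16 = 442.125
χ² = Σ (O − E)² / E
  white: (1999 − 1915.875)² / 1915.875 = 3.6066
  colored: (359 − 442.125)² / 442.125 = 15.6285
χ² = 3.6066 + 15.6285 = 19.2351 ≈ 19.235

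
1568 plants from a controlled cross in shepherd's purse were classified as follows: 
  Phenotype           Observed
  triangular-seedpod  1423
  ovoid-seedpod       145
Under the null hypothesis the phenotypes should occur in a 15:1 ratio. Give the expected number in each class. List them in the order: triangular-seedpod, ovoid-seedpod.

1470, 98

Under the 15:1 hypothesis (Σ ratio = 16, N = 1568):
  triangular-seedpod: 1568 × 15/16 = 1470
  ovoid-seedpod: 1568 × 1/16 = 98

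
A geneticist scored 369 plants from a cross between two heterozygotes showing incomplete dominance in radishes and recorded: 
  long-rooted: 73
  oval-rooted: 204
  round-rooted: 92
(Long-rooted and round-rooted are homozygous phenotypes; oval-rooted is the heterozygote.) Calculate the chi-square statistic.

With incomplete dominance, a heterozygote × heterozygote cross gives a 1:2:1 phenotypic ratio.
Expected counts for N = 369 under a 1:2:1 ratio (total parts = 4):
  long-rooted: 369 × 1/4 = 92.25
  oval-rooted: 369 × 2/4 = 184.5
  round-rooted: 369 × 1/4 = 92.25
χ² = Σ (O − E)² / E
  long-rooted: (73 − 92.25)² / 92.25 = 4.0169
  oval-rooted: (204 − 184.5)² / 184.5 = 2.0610
  round-rooted: (92 − 92.25)² / 92.25 = 0.0007
χ² = 4.0169 + 2.0610 + 0.0007 = 6.0786 ≈ 6.079

6.079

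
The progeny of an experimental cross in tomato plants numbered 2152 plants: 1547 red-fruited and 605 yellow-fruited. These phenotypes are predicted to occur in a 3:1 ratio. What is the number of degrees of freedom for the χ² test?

1

A goodness-of-fit test with 2 phenotype classes has df = 2 − 1 = 1.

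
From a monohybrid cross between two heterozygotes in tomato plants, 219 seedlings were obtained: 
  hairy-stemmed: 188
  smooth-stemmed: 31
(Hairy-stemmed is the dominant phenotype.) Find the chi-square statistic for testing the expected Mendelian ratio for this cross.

For a monohybrid cross between heterozygotes with complete dominance, the expected phenotypic ratio is 3:1.
The 3:1 ratio has 4 parts, so with N = 219 the expected counts are:
  hairy-stemmed: 219 × 3/4 = 164.25
  smooth-stemmed: 219 × 1/4 = 54.75
χ² = Σ (O − E)² / E
  hairy-stemmed: (188 − 164.25)² / 164.25 = 3.4342
  smooth-stemmed: (31 − 54.75)² / 54.75 = 10.3025
χ² = 3.4342 + 10.3025 = 13.7367 ≈ 13.737

13.737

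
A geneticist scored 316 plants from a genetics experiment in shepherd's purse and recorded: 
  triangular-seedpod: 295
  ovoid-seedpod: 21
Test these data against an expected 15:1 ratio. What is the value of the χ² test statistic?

Expected counts for N = 316 under a 15:1 ratio (total parts = 16):
  triangular-seedpod: 316 × 15/16 = 296.25
  ovoid-seedpod: 316 × 1/16 = 19.75
χ² = Σ (O − E)² / E
  triangular-seedpod: (295 − 296.25)² / 296.25 = 0.0053
  ovoid-seedpod: (21 − 19.75)² / 19.75 = 0.0791
χ² = 0.0053 + 0.0791 = 0.0844 ≈ 0.084

0.084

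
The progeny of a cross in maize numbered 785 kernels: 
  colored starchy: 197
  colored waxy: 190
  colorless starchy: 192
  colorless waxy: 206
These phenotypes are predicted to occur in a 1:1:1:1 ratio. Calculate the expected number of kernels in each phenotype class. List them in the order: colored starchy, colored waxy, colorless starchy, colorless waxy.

196.25, 196.25, 196.25, 196.25

The 1:1:1:1 ratio has 4 parts, so with N = 785 the expected counts are:
  colored starchy: 785 × 1/4 = 196.25
  colored waxy: 785 × 1/4 = 196.25
  colorless starchy: 785 × 1/4 = 196.25
  colorless waxy: 785 × 1/4 = 196.25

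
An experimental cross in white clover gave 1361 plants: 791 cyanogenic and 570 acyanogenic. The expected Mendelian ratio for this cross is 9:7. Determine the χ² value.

Expected counts for N = 1361 under a 9:7 ratio (total parts = 16):
  cyanogenic: 1361 × 9/16 = 765.5625
  acyanogenic: 1361 × 7/16 = 595.4375
χ² = Σ (O − E)² / E
  cyanogenic: (791 − 765.5625)² / 765.5625 = 0.8452
  acyanogenic: (570 − 595.4375)² / 595.4375 = 1.0867
χ² = 0.8452 + 1.0867 = 1.9319 ≈ 1.932

1.932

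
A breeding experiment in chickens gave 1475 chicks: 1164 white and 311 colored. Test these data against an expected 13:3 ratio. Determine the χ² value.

Total ratio parts = 16. Expected numbers out of 1475:
  white: 1475 × 13/16 = 1198.4375
  colored: 1475 × 3/16 = 276.5625
χ² = Σ (O − E)² / E
  white: (1164 − 1198.4375)² / 1198.4375 = 0.9896
  colored: (311 − 276.5625)² / 276.5625 = 4.2881
χ² = 0.9896 + 4.2881 = 5.2777 ≈ 5.278

5.278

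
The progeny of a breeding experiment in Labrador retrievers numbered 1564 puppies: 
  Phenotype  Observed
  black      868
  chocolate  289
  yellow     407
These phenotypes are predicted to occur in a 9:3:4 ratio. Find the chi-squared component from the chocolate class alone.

0.062

The 9:3:4 ratio has 16 parts, so with N = 1564 the expected counts are:
  black: 1564 × 9/16 = 879.75
  chocolate: 1564 × 3/16 = 293.25
  yellow: 1564 × 4/16 = 391
Contribution of chocolate: (289 − 293.25)² / 293.25 = 0.0616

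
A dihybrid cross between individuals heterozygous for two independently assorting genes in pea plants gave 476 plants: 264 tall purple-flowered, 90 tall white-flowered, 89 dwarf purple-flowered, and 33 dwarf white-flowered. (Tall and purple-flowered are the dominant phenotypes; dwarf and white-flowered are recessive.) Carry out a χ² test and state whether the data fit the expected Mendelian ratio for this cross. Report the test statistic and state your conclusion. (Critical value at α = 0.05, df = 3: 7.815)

0.415; consistent

A dihybrid F₂ with independent assortment and complete dominance at both loci gives a 9:3:3:1 phenotypic ratio.
Under the 9:3:3:1 hypothesis (Σ ratio = 16, N = 476):
  tall purple-flowered: 476 × 9/16 = 267.75
  tall white-flowered: 476 × 3/16 = 89.25
  dwarf purple-flowered: 476 × 3/16 = 89.25
  dwarf white-flowered: 476 × 1/16 = 29.75
χ² = Σ (O − E)² / E
  tall purple-flowered: (264 − 267.75)² / 267.75 = 0.0525
  tall white-flowered: (90 − 89.25)² / 89.25 = 0.0063
  dwarf purple-flowered: (89 − 89.25)² / 89.25 = 0.0007
  dwarf white-flowered: (33 − 29.75)² / 29.75 = 0.3550
χ² = 0.0525 + 0.0063 + 0.0007 + 0.3550 = 0.4145 ≈ 0.415
Degrees of freedom = 4 − 1 = 3; critical value at α = 0.05 is 7.815.
Since 0.415 < 7.815, we fail to reject the null hypothesis — the data are consistent with the 9:3:3:1 ratio.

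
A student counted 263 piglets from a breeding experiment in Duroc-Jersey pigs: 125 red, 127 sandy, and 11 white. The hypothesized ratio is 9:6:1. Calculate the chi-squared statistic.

Expected counts for N = 263 under a 9:6:1 ratio (total parts = 16):
  red: 263 × 9/16 = 147.9375
  sandy: 263 × 6/16 = 98.625
  white: 263 × 1/16 = 16.4375
χ² = Σ (O − E)² / E
  red: (125 − 147.9375)² / 147.9375 = 3.5564
  sandy: (127 − 98.625)² / 98.625 = 8.1637
  white: (11 − 16.4375)² / 16.4375 = 1.7987
χ² = 3.5564 + 8.1637 + 1.7987 = 13.5188 ≈ 13.519

13.519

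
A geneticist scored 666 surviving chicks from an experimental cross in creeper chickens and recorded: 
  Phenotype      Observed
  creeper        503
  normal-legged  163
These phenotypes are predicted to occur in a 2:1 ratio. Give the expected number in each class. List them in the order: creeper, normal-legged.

Under the 2:1 hypothesis (Σ ratio = 3, N = 666):
  creeper: 666 × 2/3 = 444
  normal-legged: 666 × 1/3 = 222

444, 222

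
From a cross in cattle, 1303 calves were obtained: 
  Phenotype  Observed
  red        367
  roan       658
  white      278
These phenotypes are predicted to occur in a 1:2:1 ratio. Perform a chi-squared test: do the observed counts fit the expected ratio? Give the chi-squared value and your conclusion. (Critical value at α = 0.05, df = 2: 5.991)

12.288; not consistent

Under the 1:2:1 hypothesis (Σ ratio = 4, N = 1303):
  red: 1303 × 1/4 = 325.75
  roan: 1303 × 2/4 = 651.5
  white: 1303 × 1/4 = 325.75
χ² = Σ (O − E)² / E
  red: (367 − 325.75)² / 325.75 = 5.2235
  roan: (658 − 651.5)² / 651.5 = 0.0649
  white: (278 − 325.75)² / 325.75 = 6.9994
χ² = 5.2235 + 0.0649 + 6.9994 = 12.2878 ≈ 12.288
Degrees of freedom = 3 − 1 = 2; critical value at α = 0.05 is 5.991.
Since 12.288 > 5.991, we reject the null hypothesis — the data do not fit the 1:2:1 ratio.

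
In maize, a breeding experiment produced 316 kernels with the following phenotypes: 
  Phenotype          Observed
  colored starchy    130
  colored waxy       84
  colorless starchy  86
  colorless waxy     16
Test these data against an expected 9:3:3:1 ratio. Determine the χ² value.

Under the 9:3:3:1 hypothesis (Σ ratio = 16, N = 316):
  colored starchy: 316 × 9/16 = 177.75
  colored waxy: 316 × 3/16 = 59.25
  colorless starchy: 316 × 3/16 = 59.25
  colorless waxy: 316 × 1/16 = 19.75
χ² = Σ (O − E)² / E
  colored starchy: (130 − 177.75)² / 177.75 = 12.8274
  colored waxy: (84 − 59.25)² / 59.25 = 10.3386
  colorless starchy: (86 − 59.25)² / 59.25 = 12.0770
  colorless waxy: (16 − 19.75)² / 19.75 = 0.7120
χ² = 12.8274 + 10.3386 + 12.0770 + 0.7120 = 35.955

35.955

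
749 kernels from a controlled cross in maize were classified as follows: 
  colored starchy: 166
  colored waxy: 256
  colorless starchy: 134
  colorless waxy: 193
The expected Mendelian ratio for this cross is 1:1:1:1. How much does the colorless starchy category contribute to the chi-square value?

15.143

Expected counts for N = 749 under a 1:1:1:1 ratio (total parts = 4):
  colored starchy: 749 × 1/4 = 187.25
  colored waxy: 749 × 1/4 = 187.25
  colorless starchy: 749 × 1/4 = 187.25
  colorless waxy: 749 × 1/4 = 187.25
Contribution of colorless starchy: (134 − 187.25)² / 187.25 = 15.1432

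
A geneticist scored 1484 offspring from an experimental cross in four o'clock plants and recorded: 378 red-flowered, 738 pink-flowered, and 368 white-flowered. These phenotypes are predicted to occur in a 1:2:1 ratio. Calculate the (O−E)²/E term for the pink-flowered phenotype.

0.022

Total ratio parts = 4. Expected numbers out of 1484:
  red-flowered: 1484 × 1/4 = 371
  pink-flowered: 1484 × 2/4 = 742
  white-flowered: 1484 × 1/4 = 371
Contribution of pink-flowered: (738 − 742)² / 742 = 0.0216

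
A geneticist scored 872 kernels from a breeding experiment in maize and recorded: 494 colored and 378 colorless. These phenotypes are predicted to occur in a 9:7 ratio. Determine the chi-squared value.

The 9:7 ratio has 16 parts, so with N = 872 the expected counts are:
  colored: 872 × 9/16 = 490.5
  colorless: 872 × 7/16 = 381.5
χ² = Σ (O − E)² / E
  colored: (494 − 490.5)² / 490.5 = 0.0250
  colorless: (378 − 381.5)² / 381.5 = 0.0321
χ² = 0.0250 + 0.0321 = 0.0571 ≈ 0.057

0.057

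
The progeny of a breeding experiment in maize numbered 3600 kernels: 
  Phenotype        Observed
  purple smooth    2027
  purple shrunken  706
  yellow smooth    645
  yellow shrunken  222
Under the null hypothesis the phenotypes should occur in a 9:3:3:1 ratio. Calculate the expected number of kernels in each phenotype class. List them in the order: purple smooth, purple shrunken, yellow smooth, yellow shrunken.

2025, 675, 675, 225

Under the 9:3:3:1 hypothesis (Σ ratio = 16, N = 3600):
  purple smooth: 3600 × 9/16 = 2025
  purple shrunken: 3600 × 3/16 = 675
  yellow smooth: 3600 × 3/16 = 675
  yellow shrunken: 3600 × 1/16 = 225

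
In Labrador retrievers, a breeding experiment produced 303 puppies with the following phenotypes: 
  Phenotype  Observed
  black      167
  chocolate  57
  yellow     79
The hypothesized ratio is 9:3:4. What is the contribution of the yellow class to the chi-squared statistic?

Expected counts for N = 303 under a 9:3:4 ratio (total parts = 16):
  black: 303 × 9/16 = 170.4375
  chocolate: 303 × 3/16 = 56.8125
  yellow: 303 × 4/16 = 75.75
Contribution of yellow: (79 − 75.75)² / 75.75 = 0.1394

0.139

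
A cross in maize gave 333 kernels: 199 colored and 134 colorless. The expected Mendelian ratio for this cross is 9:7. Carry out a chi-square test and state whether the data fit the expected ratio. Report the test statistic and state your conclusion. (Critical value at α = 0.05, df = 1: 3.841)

1.667; consistent

Expected counts for N = 333 under a 9:7 ratio (total parts = 16):
  colored: 333 × 9/16 = 187.3125
  colorless: 333 × 7/16 = 145.6875
χ² = Σ (O − E)² / E
  colored: (199 − 187.3125)² / 187.3125 = 0.7293
  colorless: (134 − 145.6875)² / 145.6875 = 0.9376
χ² = 0.7293 + 0.9376 = 1.6669 ≈ 1.667
Degrees of freedom = 2 − 1 = 1; critical value at α = 0.05 is 3.841.
Since 1.667 < 3.841, we fail to reject the null hypothesis — the data are consistent with the 9:7 ratio.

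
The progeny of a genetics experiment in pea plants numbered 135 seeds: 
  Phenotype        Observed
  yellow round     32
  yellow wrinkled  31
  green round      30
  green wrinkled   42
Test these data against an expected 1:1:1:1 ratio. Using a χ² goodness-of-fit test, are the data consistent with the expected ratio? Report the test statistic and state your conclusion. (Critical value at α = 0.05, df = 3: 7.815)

2.748; consistent

Expected counts for N = 135 under a 1:1:1:1 ratio (total parts = 4):
  yellow round: 135 × 1/4 = 33.75
  yellow wrinkled: 135 × 1/4 = 33.75
  green round: 135 × 1/4 = 33.75
  green wrinkled: 135 × 1/4 = 33.75
χ² = Σ (O − E)² / E
  yellow round: (32 − 33.75)² / 33.75 = 0.0907
  yellow wrinkled: (31 − 33.75)² / 33.75 = 0.2241
  green round: (30 − 33.75)² / 33.75 = 0.4167
  green wrinkled: (42 − 33.75)² / 33.75 = 2.0167
χ² = 0.0907 + 0.2241 + 0.4167 + 2.0167 = 2.7482 ≈ 2.748
Degrees of freedom = 4 − 1 = 3; critical value at α = 0.05 is 7.815.
Since 2.748 < 7.815, we fail to reject the null hypothesis — the data are consistent with the 1:1:1:1 ratio.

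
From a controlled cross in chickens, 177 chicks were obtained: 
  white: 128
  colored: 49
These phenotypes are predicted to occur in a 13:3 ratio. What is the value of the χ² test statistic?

The 13:3 ratio has 16 parts, so with N = 177 the expected counts are:
  white: 177 × 13/16 = 143.8125
  colored: 177 × 3/16 = 33.1875
χ² = Σ (O − E)² / E
  white: (128 − 143.8125)² / 143.8125 = 1.7386
  colored: (49 − 33.1875)² / 33.1875 = 7.5340
χ² = 1.7386 + 7.5340 = 9.2726 ≈ 9.273

9.273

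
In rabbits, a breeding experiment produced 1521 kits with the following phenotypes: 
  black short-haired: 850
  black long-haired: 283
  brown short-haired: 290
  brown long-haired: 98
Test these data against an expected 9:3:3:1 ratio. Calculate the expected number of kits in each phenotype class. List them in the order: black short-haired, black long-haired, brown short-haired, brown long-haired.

855.5625, 285.1875, 285.1875, 95.0625

Under the 9:3:3:1 hypothesis (Σ ratio = 16, N = 1521):
  black short-haired: 1521 × 9/16 = 855.5625
  black long-haired: 1521 × 3/16 = 285.1875
  brown short-haired: 1521 × 3/16 = 285.1875
  brown long-haired: 1521 × 1/16 = 95.0625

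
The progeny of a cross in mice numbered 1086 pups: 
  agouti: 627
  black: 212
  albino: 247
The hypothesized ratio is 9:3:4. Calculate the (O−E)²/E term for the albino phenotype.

2.211

The 9:3:4 ratio has 16 parts, so with N = 1086 the expected counts are:
  agouti: 1086 × 9/16 = 610.875
  black: 1086 × 3/16 = 203.625
  albino: 1086 × 4/16 = 271.5
Contribution of albino: (247 − 271.5)² / 271.5 = 2.2109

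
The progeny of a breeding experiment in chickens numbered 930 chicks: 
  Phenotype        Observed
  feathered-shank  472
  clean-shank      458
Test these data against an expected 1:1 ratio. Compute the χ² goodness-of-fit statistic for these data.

Expected counts for N = 930 under a 1:1 ratio (total parts = 2):
  feathered-shank: 930 × 1/2 = 465
  clean-shank: 930 × 1/2 = 465
χ² = Σ (O − E)² / E
  feathered-shank: (472 − 465)² / 465 = 0.1054
  clean-shank: (458 − 465)² / 465 = 0.1054
χ² = 0.1054 + 0.1054 = 0.2108 ≈ 0.211

0.211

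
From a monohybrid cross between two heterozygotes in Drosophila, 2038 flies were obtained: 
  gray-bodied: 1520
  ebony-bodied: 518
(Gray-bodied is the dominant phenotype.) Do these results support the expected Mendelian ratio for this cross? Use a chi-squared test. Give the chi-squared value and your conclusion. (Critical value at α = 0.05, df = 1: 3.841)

0.189; consistent

For a monohybrid cross between heterozygotes with complete dominance, the expected phenotypic ratio is 3:1.
Total ratio parts = 4. Expected numbers out of 2038:
  gray-bodied: 2038 × 3/4 = 1528.5
  ebony-bodied: 2038 × 1/4 = 509.5
χ² = Σ (O − E)² / E
  gray-bodied: (1520 − 1528.5)² / 1528.5 = 0.0473
  ebony-bodied: (518 − 509.5)² / 509.5 = 0.1418
χ² = 0.0473 + 0.1418 = 0.1891 ≈ 0.189
Degrees of freedom = 2 − 1 = 1; critical value at α = 0.05 is 3.841.
Since 0.189 < 3.841, we fail to reject the null hypothesis — the data are consistent with the 3:1 ratio.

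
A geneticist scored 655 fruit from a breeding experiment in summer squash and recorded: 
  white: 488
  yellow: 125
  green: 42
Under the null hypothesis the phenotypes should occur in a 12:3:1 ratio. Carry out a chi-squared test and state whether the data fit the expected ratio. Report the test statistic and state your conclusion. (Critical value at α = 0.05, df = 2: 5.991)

The 12:3:1 ratio has 16 parts, so with N = 655 the expected counts are:
  white: 655 × 12/16 = 491.25
  yellow: 655 × 3/16 = 122.8125
  green: 655 × 1/16 = 40.9375
χ² = Σ (O − E)² / E
  white: (488 − 491.25)² / 491.25 = 0.0215
  yellow: (125 − 122.8125)² / 122.8125 = 0.0390
  green: (42 − 40.9375)² / 40.9375 = 0.0276
χ² = 0.0215 + 0.0390 + 0.0276 = 0.0881 ≈ 0.088
Degrees of freedom = 3 − 1 = 2; critical value at α = 0.05 is 5.991.
Since 0.088 < 5.991, we fail to reject the null hypothesis — the data are consistent with the 12:3:1 ratio.

0.088; consistent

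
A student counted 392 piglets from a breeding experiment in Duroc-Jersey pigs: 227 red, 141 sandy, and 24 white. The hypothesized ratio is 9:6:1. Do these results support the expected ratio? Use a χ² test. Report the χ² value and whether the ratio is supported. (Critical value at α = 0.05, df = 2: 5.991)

Expected counts for N = 392 under a 9:6:1 ratio (total parts = 16):
  red: 392 × 9/16 = 220.5
  sandy: 392 × 6/16 = 147
  white: 392 × 1/16 = 24.5
χ² = Σ (O − E)² / E
  red: (227 − 220.5)² / 220.5 = 0.1916
  sandy: (141 − 147)² / 147 = 0.2449
  white: (24 − 24.5)² / 24.5 = 0.0102
χ² = 0.1916 + 0.2449 + 0.0102 = 0.4467 ≈ 0.447
Degrees of freedom = 3 − 1 = 2; critical value at α = 0.05 is 5.991.
Since 0.447 < 5.991, we fail to reject the null hypothesis — the data are consistent with the 9:6:1 ratio.

0.447; consistent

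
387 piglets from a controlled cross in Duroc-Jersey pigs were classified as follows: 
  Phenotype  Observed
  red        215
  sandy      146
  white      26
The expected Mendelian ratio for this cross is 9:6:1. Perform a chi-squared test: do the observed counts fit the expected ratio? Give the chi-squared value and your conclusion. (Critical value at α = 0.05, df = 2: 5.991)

Under the 9:6:1 hypothesis (Σ ratio = 16, N = 387):
  red: 387 × 9/16 = 217.6875
  sandy: 387 × 6/16 = 145.125
  white: 387 × 1/16 = 24.1875
χ² = Σ (O − E)² / E
  red: (215 − 217.6875)² / 217.6875 = 0.0332
  sandy: (146 − 145.125)² / 145.125 = 0.0053
  white: (26 − 24.1875)² / 24.1875 = 0.1358
χ² = 0.0332 + 0.0053 + 0.1358 = 0.1743 ≈ 0.174
Degrees of freedom = 3 − 1 = 2; critical value at α = 0.05 is 5.991.
Since 0.174 < 5.991, we fail to reject the null hypothesis — the data are consistent with the 9:6:1 ratio.

0.174; consistent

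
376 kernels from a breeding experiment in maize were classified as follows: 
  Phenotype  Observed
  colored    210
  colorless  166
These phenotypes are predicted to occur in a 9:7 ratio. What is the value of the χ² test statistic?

0.024

The 9:7 ratio has 16 parts, so with N = 376 the expected counts are:
  colored: 376 × 9/16 = 211.5
  colorless: 376 × 7/16 = 164.5
χ² = Σ (O − E)² / E
  colored: (210 − 211.5)² / 211.5 = 0.0106
  colorless: (166 − 164.5)² / 164.5 = 0.0137
χ² = 0.0106 + 0.0137 = 0.0243 ≈ 0.024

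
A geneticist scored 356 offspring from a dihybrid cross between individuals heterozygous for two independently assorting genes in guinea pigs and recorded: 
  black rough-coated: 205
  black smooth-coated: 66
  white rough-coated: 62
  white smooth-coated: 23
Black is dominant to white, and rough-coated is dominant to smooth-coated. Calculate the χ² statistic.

A dihybrid F₂ with independent assortment and complete dominance at both loci gives a 9:3:3:1 phenotypic ratio.
Expected counts for N = 356 under a 9:3:3:1 ratio (total parts = 16):
  black rough-coated: 356 × 9/16 = 200.25
  black smooth-coated: 356 × 3/16 = 66.75
  white rough-coated: 356 × 3/16 = 66.75
  white smooth-coated: 356 × 1/16 = 22.25
χ² = Σ (O − E)² / E
  black rough-coated: (205 − 200.25)² / 200.25 = 0.1127
  black smooth-coated: (66 − 66.75)² / 66.75 = 0.0084
  white rough-coated: (62 − 66.75)² / 66.75 = 0.3380
  white smooth-coated: (23 − 22.25)² / 22.25 = 0.0253
χ² = 0.1127 + 0.0084 + 0.3380 + 0.0253 = 0.4844 ≈ 0.484

0.484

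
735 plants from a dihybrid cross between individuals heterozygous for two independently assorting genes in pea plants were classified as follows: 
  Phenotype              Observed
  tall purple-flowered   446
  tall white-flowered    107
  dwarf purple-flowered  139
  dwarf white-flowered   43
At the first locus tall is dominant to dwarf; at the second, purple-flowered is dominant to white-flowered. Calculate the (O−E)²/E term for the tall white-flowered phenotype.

A dihybrid F₂ with independent assortment and complete dominance at both loci gives a 9:3:3:1 phenotypic ratio.
Under the 9:3:3:1 hypothesis (Σ ratio = 16, N = 735):
  tall purple-flowered: 735 × 9/16 = 413.4375
  tall white-flowered: 735 × 3/16 = 137.8125
  dwarf purple-flowered: 735 × 3/16 = 137.8125
  dwarf white-flowered: 735 × 1/16 = 45.9375
Contribution of tall white-flowered: (107 − 137.8125)² / 137.8125 = 6.8891

6.889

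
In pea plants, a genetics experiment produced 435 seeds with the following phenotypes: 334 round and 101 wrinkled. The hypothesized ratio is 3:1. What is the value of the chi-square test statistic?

0.736

Total ratio parts = 4. Expected numbers out of 435:
  round: 435 × 3/4 = 326.25
  wrinkled: 435 × 1/4 = 108.75
χ² = Σ (O − E)² / E
  round: (334 − 326.25)² / 326.25 = 0.1841
  wrinkled: (101 − 108.75)² / 108.75 = 0.5523
χ² = 0.1841 + 0.5523 = 0.7364 ≈ 0.736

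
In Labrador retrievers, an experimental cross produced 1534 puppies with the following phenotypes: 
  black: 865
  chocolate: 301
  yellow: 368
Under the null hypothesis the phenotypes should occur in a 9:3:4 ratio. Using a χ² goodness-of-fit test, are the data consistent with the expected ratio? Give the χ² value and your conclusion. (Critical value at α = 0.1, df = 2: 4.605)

Under the 9:3:4 hypothesis (Σ ratio = 16, N = 1534):
  black: 1534 × 9/16 = 862.875
  chocolate: 1534 × 3/16 = 287.625
  yellow: 1534 × 4/16 = 383.5
χ² = Σ (O − E)² / E
  black: (865 − 862.875)² / 862.875 = 0.0052
  chocolate: (301 − 287.625)² / 287.625 = 0.6220
  yellow: (368 − 383.5)² / 383.5 = 0.6265
χ² = 0.0052 + 0.6220 + 0.6265 = 1.2537 ≈ 1.254
Degrees of freedom = 3 − 1 = 2; critical value at α = 0.1 is 4.605.
Since 1.254 < 4.605, we fail to reject the null hypothesis — the data are consistent with the 9:3:4 ratio.

1.254; consistent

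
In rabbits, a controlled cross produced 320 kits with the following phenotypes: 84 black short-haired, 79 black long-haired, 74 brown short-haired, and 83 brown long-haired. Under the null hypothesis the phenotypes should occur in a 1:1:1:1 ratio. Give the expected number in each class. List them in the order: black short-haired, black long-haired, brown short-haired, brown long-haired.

Total ratio parts = 4. Expected numbers out of 320:
  black short-haired: 320 × 1/4 = 80
  black long-haired: 320 × 1/4 = 80
  brown short-haired: 320 × 1/4 = 80
  brown long-haired: 320 × 1/4 = 80

80, 80, 80, 80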